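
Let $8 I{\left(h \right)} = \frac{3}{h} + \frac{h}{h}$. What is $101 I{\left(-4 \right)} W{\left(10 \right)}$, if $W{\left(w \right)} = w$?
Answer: $\frac{505}{16} \approx 31.563$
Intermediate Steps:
$I{\left(h \right)} = \frac{1}{8} + \frac{3}{8 h}$ ($I{\left(h \right)} = \frac{\frac{3}{h} + \frac{h}{h}}{8} = \frac{\frac{3}{h} + 1}{8} = \frac{1 + \frac{3}{h}}{8} = \frac{1}{8} + \frac{3}{8 h}$)
$101 I{\left(-4 \right)} W{\left(10 \right)} = 101 \frac{3 - 4}{8 \left(-4\right)} 10 = 101 \cdot \frac{1}{8} \left(- \frac{1}{4}\right) \left(-1\right) 10 = 101 \cdot \frac{1}{32} \cdot 10 = \frac{101}{32} \cdot 10 = \frac{505}{16}$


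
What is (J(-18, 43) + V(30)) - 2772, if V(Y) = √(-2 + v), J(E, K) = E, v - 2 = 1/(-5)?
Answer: -2790 + I*√5/5 ≈ -2790.0 + 0.44721*I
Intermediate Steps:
v = 9/5 (v = 2 + 1/(-5) = 2 - ⅕ = 9/5 ≈ 1.8000)
V(Y) = I*√5/5 (V(Y) = √(-2 + 9/5) = √(-⅕) = I*√5/5)
(J(-18, 43) + V(30)) - 2772 = (-18 + I*√5/5) - 2772 = -2790 + I*√5/5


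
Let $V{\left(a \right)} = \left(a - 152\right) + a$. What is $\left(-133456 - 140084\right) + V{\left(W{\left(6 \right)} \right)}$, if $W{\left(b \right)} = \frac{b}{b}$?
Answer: $-273690$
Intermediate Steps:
$W{\left(b \right)} = 1$
$V{\left(a \right)} = -152 + 2 a$ ($V{\left(a \right)} = \left(-152 + a\right) + a = -152 + 2 a$)
$\left(-133456 - 140084\right) + V{\left(W{\left(6 \right)} \right)} = \left(-133456 - 140084\right) + \left(-152 + 2 \cdot 1\right) = -273540 + \left(-152 + 2\right) = -273540 - 150 = -273690$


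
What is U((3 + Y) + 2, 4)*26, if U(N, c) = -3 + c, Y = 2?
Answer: 26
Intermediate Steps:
U((3 + Y) + 2, 4)*26 = (-3 + 4)*26 = 1*26 = 26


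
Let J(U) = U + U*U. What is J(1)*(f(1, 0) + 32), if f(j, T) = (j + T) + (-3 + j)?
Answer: 62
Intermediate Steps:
J(U) = U + U²
f(j, T) = -3 + T + 2*j (f(j, T) = (T + j) + (-3 + j) = -3 + T + 2*j)
J(1)*(f(1, 0) + 32) = (1*(1 + 1))*((-3 + 0 + 2*1) + 32) = (1*2)*((-3 + 0 + 2) + 32) = 2*(-1 + 32) = 2*31 = 62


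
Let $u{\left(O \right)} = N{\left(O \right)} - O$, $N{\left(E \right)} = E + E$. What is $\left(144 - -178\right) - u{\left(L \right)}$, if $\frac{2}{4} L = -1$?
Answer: $324$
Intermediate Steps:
$L = -2$ ($L = 2 \left(-1\right) = -2$)
$N{\left(E \right)} = 2 E$
$u{\left(O \right)} = O$ ($u{\left(O \right)} = 2 O - O = O$)
$\left(144 - -178\right) - u{\left(L \right)} = \left(144 - -178\right) - -2 = \left(144 + 178\right) + 2 = 322 + 2 = 324$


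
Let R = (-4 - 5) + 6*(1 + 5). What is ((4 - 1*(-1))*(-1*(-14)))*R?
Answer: 1890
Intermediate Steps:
R = 27 (R = -9 + 6*6 = -9 + 36 = 27)
((4 - 1*(-1))*(-1*(-14)))*R = ((4 - 1*(-1))*(-1*(-14)))*27 = ((4 + 1)*14)*27 = (5*14)*27 = 70*27 = 1890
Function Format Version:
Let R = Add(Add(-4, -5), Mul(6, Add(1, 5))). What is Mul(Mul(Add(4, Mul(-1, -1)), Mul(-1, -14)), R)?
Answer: 1890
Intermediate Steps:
R = 27 (R = Add(-9, Mul(6, 6)) = Add(-9, 36) = 27)
Mul(Mul(Add(4, Mul(-1, -1)), Mul(-1, -14)), R) = Mul(Mul(Add(4, Mul(-1, -1)), Mul(-1, -14)), 27) = Mul(Mul(Add(4, 1), 14), 27) = Mul(Mul(5, 14), 27) = Mul(70, 27) = 1890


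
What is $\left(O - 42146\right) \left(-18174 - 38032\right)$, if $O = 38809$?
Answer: $187559422$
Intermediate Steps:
$\left(O - 42146\right) \left(-18174 - 38032\right) = \left(38809 - 42146\right) \left(-18174 - 38032\right) = \left(-3337\right) \left(-56206\right) = 187559422$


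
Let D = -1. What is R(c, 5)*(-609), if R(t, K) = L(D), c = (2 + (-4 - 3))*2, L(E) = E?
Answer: 609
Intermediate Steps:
c = -10 (c = (2 - 7)*2 = -5*2 = -10)
R(t, K) = -1
R(c, 5)*(-609) = -1*(-609) = 609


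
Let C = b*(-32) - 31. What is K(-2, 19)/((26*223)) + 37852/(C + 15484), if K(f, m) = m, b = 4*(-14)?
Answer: 219793551/99986510 ≈ 2.1982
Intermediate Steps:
b = -56
C = 1761 (C = -56*(-32) - 31 = 1792 - 31 = 1761)
K(-2, 19)/((26*223)) + 37852/(C + 15484) = 19/((26*223)) + 37852/(1761 + 15484) = 19/5798 + 37852/17245 = 219793551/99986510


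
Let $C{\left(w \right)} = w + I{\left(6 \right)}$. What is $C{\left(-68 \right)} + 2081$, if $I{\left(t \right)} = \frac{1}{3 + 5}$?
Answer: $\frac{16105}{8} \approx 2013.1$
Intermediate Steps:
$I{\left(t \right)} = \frac{1}{8}$
$C{\left(w \right)} = \frac{1}{8} + w$ ($C{\left(w \right)} = w + \frac{1}{8} = \frac{1}{8} + w$)
$C{\left(-68 \right)} + 2081 = \left(\frac{1}{8} - 68\right) + 2081 = - \frac{543}{8} + 2081 = \frac{16105}{8}$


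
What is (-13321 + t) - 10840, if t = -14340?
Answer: -38501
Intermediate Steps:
(-13321 + t) - 10840 = (-13321 - 14340) - 10840 = -27661 - 10840 = -38501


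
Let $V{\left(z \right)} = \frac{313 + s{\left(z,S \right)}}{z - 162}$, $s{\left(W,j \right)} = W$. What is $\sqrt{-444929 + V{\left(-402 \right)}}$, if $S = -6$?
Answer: $\frac{i \sqrt{35382521247}}{282} \approx 667.03 i$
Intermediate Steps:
$V{\left(z \right)} = \frac{313 + z}{-162 + z}$ ($V{\left(z \right)} = \frac{313 + z}{z - 162} = \frac{313 + z}{-162 + z}$)
$\sqrt{-444929 + V{\left(-402 \right)}} = \sqrt{-444929 + \frac{313 - 402}{-162 - 402}} = \sqrt{-444929 + \frac{1}{-564} \left(-89\right)} = \sqrt{-444929 - - \frac{89}{564}} = \sqrt{-444929 + \frac{89}{564}} = \sqrt{- \frac{250939867}{564}} = \frac{i \sqrt{35382521247}}{282}$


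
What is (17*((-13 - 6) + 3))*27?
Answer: -7344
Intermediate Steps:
(17*((-13 - 6) + 3))*27 = (17*(-19 + 3))*27 = (17*(-16))*27 = -272*27 = -7344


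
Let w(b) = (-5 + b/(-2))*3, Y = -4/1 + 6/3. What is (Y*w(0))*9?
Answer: 270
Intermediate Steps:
Y = -2 (Y = -4*1 + 6*(⅓) = -4 + 2 = -2)
w(b) = -15 - 3*b/2 (w(b) = (-5 + b*(-½))*3 = (-5 - b/2)*3 = -15 - 3*b/2)
(Y*w(0))*9 = -2*(-15 - 3/2*0)*9 = -2*(-15 + 0)*9 = -2*(-15)*9 = 30*9 = 270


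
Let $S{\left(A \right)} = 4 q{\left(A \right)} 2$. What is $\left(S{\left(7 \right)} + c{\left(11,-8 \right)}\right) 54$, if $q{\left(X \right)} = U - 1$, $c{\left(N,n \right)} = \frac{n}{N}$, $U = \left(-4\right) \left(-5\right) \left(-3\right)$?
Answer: $- \frac{290304}{11} \approx -26391.0$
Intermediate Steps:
$U = -60$ ($U = 20 \left(-3\right) = -60$)
$q{\left(X \right)} = -61$ ($q{\left(X \right)} = -60 - 1 = -61$)
$S{\left(A \right)} = -488$ ($S{\left(A \right)} = 4 \left(-61\right) 2 = \left(-244\right) 2 = -488$)
$\left(S{\left(7 \right)} + c{\left(11,-8 \right)}\right) 54 = \left(-488 - \frac{8}{11}\right) 54 = \left(- \frac{5376}{11}\right) 54 = - \frac{290304}{11}$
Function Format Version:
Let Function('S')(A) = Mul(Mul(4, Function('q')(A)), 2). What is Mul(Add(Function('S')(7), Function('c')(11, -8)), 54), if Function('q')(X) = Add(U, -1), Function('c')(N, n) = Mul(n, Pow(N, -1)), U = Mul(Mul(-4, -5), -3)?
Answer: Rational(-290304, 11) ≈ -26391.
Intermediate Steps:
U = -60 (U = Mul(20, -3) = -60)
Function('q')(X) = -61 (Function('q')(X) = Add(-60, -1) = -61)
Function('S')(A) = -488 (Function('S')(A) = Mul(Mul(4, -61), 2) = Mul(-244, 2) = -488)
Mul(Add(Function('S')(7), Function('c')(11, -8)), 54) = Mul(Add(-488, Mul(-8, Pow(11, -1))), 54) = Mul(Add(-488, Mul(-8, Rational(1, 11))), 54) = Mul(Add(-488, Rational(-8, 11)), 54) = Mul(Rational(-5376, 11), 54) = Rational(-290304, 11)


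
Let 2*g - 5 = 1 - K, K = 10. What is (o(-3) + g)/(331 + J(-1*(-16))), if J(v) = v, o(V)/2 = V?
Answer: -8/347 ≈ -0.023055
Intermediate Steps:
o(V) = 2*V
g = -2 (g = 5/2 + (1 - 1*10)/2 = 5/2 + (1 - 10)/2 = 5/2 + (1/2)*(-9) = 5/2 - 9/2 = -2)
(o(-3) + g)/(331 + J(-1*(-16))) = (2*(-3) - 2)/(331 - 1*(-16)) = (-6 - 2)/(331 + 16) = -8/347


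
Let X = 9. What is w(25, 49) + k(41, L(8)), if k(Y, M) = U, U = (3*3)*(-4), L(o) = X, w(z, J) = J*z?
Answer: 1189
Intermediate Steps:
L(o) = 9
U = -36 (U = 9*(-4) = -36)
k(Y, M) = -36
w(25, 49) + k(41, L(8)) = 49*25 - 36 = 1225 - 36 = 1189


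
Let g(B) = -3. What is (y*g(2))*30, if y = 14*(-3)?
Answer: 3780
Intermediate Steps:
y = -42
(y*g(2))*30 = -42*(-3)*30 = 126*30 = 3780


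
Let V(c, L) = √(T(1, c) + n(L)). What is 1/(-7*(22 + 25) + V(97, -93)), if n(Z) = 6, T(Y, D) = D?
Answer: -329/108138 - √103/108138 ≈ -0.0031363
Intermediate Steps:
V(c, L) = √(6 + c) (V(c, L) = √(c + 6) = √(6 + c))
1/(-7*(22 + 25) + V(97, -93)) = 1/(-7*(22 + 25) + √(6 + 97)) = 1/(-7*47 + √103) = 1/(-329 + √103)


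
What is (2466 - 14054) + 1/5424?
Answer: -62853311/5424 ≈ -11588.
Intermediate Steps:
(2466 - 14054) + 1/5424 = -11588 + 1/5424 = -62853311/5424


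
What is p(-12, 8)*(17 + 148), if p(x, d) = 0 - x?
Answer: 1980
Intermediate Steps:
p(x, d) = -x
p(-12, 8)*(17 + 148) = (-1*(-12))*(17 + 148) = 12*165 = 1980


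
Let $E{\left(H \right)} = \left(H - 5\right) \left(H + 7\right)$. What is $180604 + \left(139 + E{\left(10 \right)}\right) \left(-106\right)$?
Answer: $156860$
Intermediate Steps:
$E{\left(H \right)} = \left(-5 + H\right) \left(7 + H\right)$
$180604 + \left(139 + E{\left(10 \right)}\right) \left(-106\right) = 180604 + \left(139 + \left(-35 + 10^{2} + 2 \cdot 10\right)\right) \left(-106\right) = 180604 + \left(139 + \left(-35 + 100 + 20\right)\right) \left(-106\right) = 180604 + \left(139 + 85\right) \left(-106\right) = 180604 + 224 \left(-106\right) = 180604 - 23744 = 156860$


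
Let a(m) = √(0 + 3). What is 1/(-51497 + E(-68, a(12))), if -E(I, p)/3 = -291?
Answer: -1/50624 ≈ -1.9753e-5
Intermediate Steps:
a(m) = √3
E(I, p) = 873 (E(I, p) = -3*(-291) = 873)
1/(-51497 + E(-68, a(12))) = 1/(-51497 + 873) = 1/(-50624) = -1/50624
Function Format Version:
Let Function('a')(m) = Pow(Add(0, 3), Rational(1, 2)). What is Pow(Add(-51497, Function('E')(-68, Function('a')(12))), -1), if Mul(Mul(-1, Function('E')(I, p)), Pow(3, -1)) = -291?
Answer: Rational(-1, 50624) ≈ -1.9753e-5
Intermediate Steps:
Function('a')(m) = Pow(3, Rational(1, 2))
Function('E')(I, p) = 873 (Function('E')(I, p) = Mul(-3, -291) = 873)
Pow(Add(-51497, Function('E')(-68, Function('a')(12))), -1) = Pow(Add(-51497, 873), -1) = Pow(-50624, -1) = Rational(-1, 50624)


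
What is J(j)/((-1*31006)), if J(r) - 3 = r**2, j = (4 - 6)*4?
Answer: -67/31006 ≈ -0.0021609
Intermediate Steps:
j = -8 (j = -2*4 = -8)
J(r) = 3 + r**2
J(j)/((-1*31006)) = (3 + (-8)**2)/((-1*31006)) = (3 + 64)/(-31006) = 67*(-1/31006) = -67/31006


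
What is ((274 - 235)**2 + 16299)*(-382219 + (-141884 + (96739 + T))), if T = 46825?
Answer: -6781204980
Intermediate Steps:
((274 - 235)**2 + 16299)*(-382219 + (-141884 + (96739 + T))) = ((274 - 235)**2 + 16299)*(-382219 + (-141884 + (96739 + 46825))) = (39**2 + 16299)*(-382219 + (-141884 + 143564)) = (1521 + 16299)*(-382219 + 1680) = 17820*(-380539) = -6781204980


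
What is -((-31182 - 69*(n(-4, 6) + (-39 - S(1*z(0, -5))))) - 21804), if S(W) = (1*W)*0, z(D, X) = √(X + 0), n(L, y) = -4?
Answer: 50019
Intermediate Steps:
z(D, X) = √X
S(W) = 0 (S(W) = W*0 = 0)
-((-31182 - 69*(n(-4, 6) + (-39 - S(1*z(0, -5))))) - 21804) = -((-31182 - 69*(-4 + (-39 - 1*0))) - 21804) = -((-31182 - 69*(-4 + (-39 + 0))) - 21804) = -((-31182 - 69*(-4 - 39)) - 21804) = -((-31182 - 69*(-43)) - 21804) = -((-31182 + 2967) - 21804) = -(-28215 - 21804) = -1*(-50019) = 50019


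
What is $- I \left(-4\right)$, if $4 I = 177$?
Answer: $177$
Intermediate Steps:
$I = \frac{177}{4}$ ($I = \frac{1}{4} \cdot 177 = \frac{177}{4} \approx 44.25$)
$- I \left(-4\right) = - \frac{177 \left(-4\right)}{4} = \left(-1\right) \left(-177\right) = 177$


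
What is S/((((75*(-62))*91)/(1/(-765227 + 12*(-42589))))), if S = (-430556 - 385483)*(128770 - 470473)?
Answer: 13278236877/25717344250 ≈ 0.51631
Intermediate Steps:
S = 278842974417 (S = -816039*(-341703) = 278842974417)
S/((((75*(-62))*91)/(1/(-765227 + 12*(-42589))))) = 278842974417/((((75*(-62))*91)/(1/(-765227 + 12*(-42589))))) = 278842974417/(((-4650*91)/(1/(-765227 - 511068)))) = 278842974417/((-423150/(1/(-1276295)))) = 278842974417/((-423150/(-1/1276295))) = 278842974417/((-423150*(-1276295))) = 278842974417/540064229250 = 278842974417*(1/540064229250) = 13278236877/25717344250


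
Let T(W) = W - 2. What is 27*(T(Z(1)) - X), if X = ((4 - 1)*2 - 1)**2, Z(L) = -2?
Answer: -783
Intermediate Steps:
T(W) = -2 + W
X = 25 (X = (3*2 - 1)**2 = (6 - 1)**2 = 5**2 = 25)
27*(T(Z(1)) - X) = 27*((-2 - 2) - 1*25) = 27*(-4 - 25) = 27*(-29) = -783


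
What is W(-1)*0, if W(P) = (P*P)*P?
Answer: 0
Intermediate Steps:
W(P) = P³ (W(P) = P²*P = P³)
W(-1)*0 = (-1)³*0 = -1*0 = 0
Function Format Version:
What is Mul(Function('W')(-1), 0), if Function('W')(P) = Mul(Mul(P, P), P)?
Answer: 0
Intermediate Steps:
Function('W')(P) = Pow(P, 3) (Function('W')(P) = Mul(Pow(P, 2), P) = Pow(P, 3))
Mul(Function('W')(-1), 0) = Mul(Pow(-1, 3), 0) = Mul(-1, 0) = 0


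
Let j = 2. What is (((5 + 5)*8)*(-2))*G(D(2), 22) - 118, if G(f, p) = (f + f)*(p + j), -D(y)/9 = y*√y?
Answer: -118 + 138240*√2 ≈ 1.9538e+5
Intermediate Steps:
D(y) = -9*y^(3/2) (D(y) = -9*y*√y = -9*y^(3/2))
G(f, p) = 2*f*(2 + p) (G(f, p) = (f + f)*(p + 2) = (2*f)*(2 + p) = 2*f*(2 + p))
(((5 + 5)*8)*(-2))*G(D(2), 22) - 118 = (((5 + 5)*8)*(-2))*(2*(-18*√2)*(2 + 22)) - 118 = ((10*8)*(-2))*(2*(-18*√2)*24) - 118 = (80*(-2))*(2*(-18*√2)*24) - 118 = -(-138240)*√2 - 118 = 138240*√2 - 118 = -118 + 138240*√2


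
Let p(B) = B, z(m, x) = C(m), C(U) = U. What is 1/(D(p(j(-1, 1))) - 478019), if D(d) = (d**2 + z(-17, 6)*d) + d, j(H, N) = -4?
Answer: -1/477939 ≈ -2.0923e-6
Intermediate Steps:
z(m, x) = m
D(d) = d**2 - 16*d (D(d) = (d**2 - 17*d) + d = d**2 - 16*d)
1/(D(p(j(-1, 1))) - 478019) = 1/(-4*(-16 - 4) - 478019) = 1/(-4*(-20) - 478019) = 1/(80 - 478019) = 1/(-477939) = -1/477939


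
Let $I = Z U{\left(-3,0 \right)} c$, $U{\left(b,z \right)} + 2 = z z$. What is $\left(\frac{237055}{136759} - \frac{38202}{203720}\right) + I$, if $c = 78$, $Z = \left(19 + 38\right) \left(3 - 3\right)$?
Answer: $\frac{3076312663}{1990038820} \approx 1.5459$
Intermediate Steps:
$U{\left(b,z \right)} = -2 + z^{2}$ ($U{\left(b,z \right)} = -2 + z z = -2 + z^{2}$)
$Z = 0$ ($Z = 57 \cdot 0 = 0$)
$I = 0$ ($I = 0 \left(-2 + 0^{2}\right) 78 = 0 \left(-2 + 0\right) 78 = 0 \left(-2\right) 78 = 0 \cdot 78 = 0$)
$\left(\frac{237055}{136759} - \frac{38202}{203720}\right) + I = \left(\frac{237055}{136759} - \frac{38202}{203720}\right) + 0 = \left(237055 \cdot \frac{1}{136759} - \frac{19101}{101860}\right) + 0 = \left(\frac{33865}{19537} - \frac{19101}{101860}\right) + 0 = \frac{3076312663}{1990038820} + 0 = \frac{3076312663}{1990038820}$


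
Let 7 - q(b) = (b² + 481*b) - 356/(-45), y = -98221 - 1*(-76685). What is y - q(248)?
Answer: 7166561/45 ≈ 1.5926e+5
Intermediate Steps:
y = -21536 (y = -98221 + 76685 = -21536)
q(b) = -41/45 - b² - 481*b (q(b) = 7 - ((b² + 481*b) - 356/(-45)) = 7 - ((b² + 481*b) - 356*(-1/45)) = 7 - ((b² + 481*b) + 356/45) = 7 - (356/45 + b² + 481*b) = 7 + (-356/45 - b² - 481*b) = -41/45 - b² - 481*b)
y - q(248) = -21536 - (-41/45 - 1*248² - 481*248) = -21536 - (-41/45 - 1*61504 - 119288) = -21536 - (-41/45 - 61504 - 119288) = -21536 - 1*(-8135681/45) = -21536 + 8135681/45 = 7166561/45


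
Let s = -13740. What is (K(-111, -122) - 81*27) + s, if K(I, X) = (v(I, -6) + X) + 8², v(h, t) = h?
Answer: -16096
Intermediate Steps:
K(I, X) = 64 + I + X (K(I, X) = (I + X) + 8² = (I + X) + 64 = 64 + I + X)
(K(-111, -122) - 81*27) + s = ((64 - 111 - 122) - 81*27) - 13740 = (-169 - 2187) - 13740 = -2356 - 13740 = -16096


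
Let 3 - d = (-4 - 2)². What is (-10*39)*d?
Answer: 12870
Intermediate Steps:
d = -33 (d = 3 - (-4 - 2)² = 3 - 1*(-6)² = 3 - 1*36 = 3 - 36 = -33)
(-10*39)*d = -10*39*(-33) = -390*(-33) = 12870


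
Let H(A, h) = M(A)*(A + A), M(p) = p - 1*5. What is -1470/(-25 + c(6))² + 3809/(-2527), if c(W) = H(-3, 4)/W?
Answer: -4815491/730303 ≈ -6.5938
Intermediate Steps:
M(p) = -5 + p (M(p) = p - 5 = -5 + p)
H(A, h) = 2*A*(-5 + A) (H(A, h) = (-5 + A)*(A + A) = (-5 + A)*(2*A) = 2*A*(-5 + A))
c(W) = 48/W (c(W) = (2*(-3)*(-5 - 3))/W = (2*(-3)*(-8))/W = 48/W)
-1470/(-25 + c(6))² + 3809/(-2527) = -1470/(-25 + 48/6)² + 3809/(-2527) = -1470/(-25 + 48*(⅙))² + 3809*(-1/2527) = -1470/(-25 + 8)² - 3809/2527 = -1470/((-17)²) - 3809/2527 = -1470/289 - 3809/2527 = -4815491/730303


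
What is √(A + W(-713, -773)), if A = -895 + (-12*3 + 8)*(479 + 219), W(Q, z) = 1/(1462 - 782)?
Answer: I*√2362748230/340 ≈ 142.97*I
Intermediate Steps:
W(Q, z) = 1/680
A = -20439 (A = -895 + (-36 + 8)*698 = -895 - 28*698 = -895 - 19544 = -20439)
√(A + W(-713, -773)) = √(-20439 + 1/680) = √(-13898519/680) = I*√2362748230/340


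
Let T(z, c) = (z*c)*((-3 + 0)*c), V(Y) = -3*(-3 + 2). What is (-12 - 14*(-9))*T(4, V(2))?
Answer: -12312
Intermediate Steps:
V(Y) = 3 (V(Y) = -3*(-1) = 3)
T(z, c) = -3*z*c² (T(z, c) = (c*z)*(-3*c) = -3*z*c²)
(-12 - 14*(-9))*T(4, V(2)) = (-12 - 14*(-9))*(-3*4*3²) = (-12 + 126)*(-3*4*9) = 114*(-108) = -12312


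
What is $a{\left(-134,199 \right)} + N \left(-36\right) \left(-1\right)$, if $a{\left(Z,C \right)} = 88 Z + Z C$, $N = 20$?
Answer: $-37738$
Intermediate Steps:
$a{\left(Z,C \right)} = 88 Z + C Z$
$a{\left(-134,199 \right)} + N \left(-36\right) \left(-1\right) = - 134 \left(88 + 199\right) + 20 \left(-36\right) \left(-1\right) = \left(-134\right) 287 - -720 = -38458 + 720 = -37738$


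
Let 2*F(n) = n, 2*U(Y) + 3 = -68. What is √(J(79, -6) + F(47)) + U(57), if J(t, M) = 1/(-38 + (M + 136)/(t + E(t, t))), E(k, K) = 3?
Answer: -71/2 + √209285754/2986 ≈ -30.655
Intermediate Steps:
U(Y) = -71/2 (U(Y) = -3/2 + (½)*(-68) = -3/2 - 34 = -71/2)
F(n) = n/2
J(t, M) = 1/(-38 + (136 + M)/(3 + t)) (J(t, M) = 1/(-38 + (M + 136)/(t + 3)) = 1/(-38 + (136 + M)/(3 + t)))
√(J(79, -6) + F(47)) + U(57) = √((3 + 79)/(22 - 6 - 38*79) + (½)*47) - 71/2 = √(82/(22 - 6 - 3002) + 47/2) - 71/2 = √(82/(-2986) + 47/2) - 71/2 = √(-1/2986*82 + 47/2) - 71/2 = √(-41/1493 + 47/2) - 71/2 = √(70089/2986) - 71/2 = √209285754/2986 - 71/2 = -71/2 + √209285754/2986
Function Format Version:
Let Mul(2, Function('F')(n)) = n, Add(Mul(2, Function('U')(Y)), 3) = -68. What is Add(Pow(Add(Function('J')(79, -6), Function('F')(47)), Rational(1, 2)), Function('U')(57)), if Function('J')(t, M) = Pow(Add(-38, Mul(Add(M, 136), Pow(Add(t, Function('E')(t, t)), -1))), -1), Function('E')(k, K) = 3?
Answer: Add(Rational(-71, 2), Mul(Rational(1, 2986), Pow(209285754, Rational(1, 2)))) ≈ -30.655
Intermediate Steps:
Function('U')(Y) = Rational(-71, 2) (Function('U')(Y) = Add(Rational(-3, 2), Mul(Rational(1, 2), -68)) = Add(Rational(-3, 2), -34) = Rational(-71, 2))
Function('F')(n) = Mul(Rational(1, 2), n)
Function('J')(t, M) = Pow(Add(-38, Mul(Pow(Add(3, t), -1), Add(136, M))), -1) (Function('J')(t, M) = Pow(Add(-38, Mul(Add(M, 136), Pow(Add(t, 3), -1))), -1) = Pow(Add(-38, Mul(Add(136, M), Pow(Add(3, t), -1))), -1) = Pow(Add(-38, Mul(Pow(Add(3, t), -1), Add(136, M))), -1))
Add(Pow(Add(Function('J')(79, -6), Function('F')(47)), Rational(1, 2)), Function('U')(57)) = Add(Pow(Add(Mul(Pow(Add(22, -6, Mul(-38, 79)), -1), Add(3, 79)), Mul(Rational(1, 2), 47)), Rational(1, 2)), Rational(-71, 2)) = Add(Pow(Add(Mul(Pow(Add(22, -6, -3002), -1), 82), Rational(47, 2)), Rational(1, 2)), Rational(-71, 2)) = Add(Pow(Add(Mul(Pow(-2986, -1), 82), Rational(47, 2)), Rational(1, 2)), Rational(-71, 2)) = Add(Pow(Add(Mul(Rational(-1, 2986), 82), Rational(47, 2)), Rational(1, 2)), Rational(-71, 2)) = Add(Pow(Add(Rational(-41, 1493), Rational(47, 2)), Rational(1, 2)), Rational(-71, 2)) = Add(Pow(Rational(70089, 2986), Rational(1, 2)), Rational(-71, 2)) = Add(Mul(Rational(1, 2986), Pow(209285754, Rational(1, 2))), Rational(-71, 2)) = Add(Rational(-71, 2), Mul(Rational(1, 2986), Pow(209285754, Rational(1, 2))))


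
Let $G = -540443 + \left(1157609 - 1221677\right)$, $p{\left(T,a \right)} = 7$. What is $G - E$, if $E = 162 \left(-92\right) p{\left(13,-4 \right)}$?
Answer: $-500183$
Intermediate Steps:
$G = -604511$ ($G = -540443 - 64068 = -604511$)
$E = -104328$ ($E = 162 \left(-92\right) 7 = \left(-14904\right) 7 = -104328$)
$G - E = -604511 - -104328 = -604511 + 104328 = -500183$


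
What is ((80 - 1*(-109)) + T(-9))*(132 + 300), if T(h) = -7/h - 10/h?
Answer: 82464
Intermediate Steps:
T(h) = -17/h
((80 - 1*(-109)) + T(-9))*(132 + 300) = ((80 - 1*(-109)) - 17/(-9))*(132 + 300) = ((80 + 109) - 17*(-⅑))*432 = (189 + 17/9)*432 = (1718/9)*432 = 82464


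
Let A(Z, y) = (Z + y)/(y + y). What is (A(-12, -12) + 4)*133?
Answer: 665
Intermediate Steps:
A(Z, y) = (Z + y)/(2*y) (A(Z, y) = (Z + y)/((2*y)) = (Z + y)*(1/(2*y)) = (Z + y)/(2*y))
(A(-12, -12) + 4)*133 = ((½)*(-12 - 12)/(-12) + 4)*133 = ((½)*(-1/12)*(-24) + 4)*133 = (1 + 4)*133 = 5*133 = 665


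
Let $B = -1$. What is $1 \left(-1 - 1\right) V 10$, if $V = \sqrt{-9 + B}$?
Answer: $- 20 i \sqrt{10} \approx - 63.246 i$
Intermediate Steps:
$V = i \sqrt{10}$ ($V = \sqrt{-9 - 1} = \sqrt{-10} = i \sqrt{10} \approx 3.1623 i$)
$1 \left(-1 - 1\right) V 10 = 1 \left(-1 - 1\right) i \sqrt{10} \cdot 10 = 1 \left(-2\right) i \sqrt{10} \cdot 10 = - 2 i \sqrt{10} \cdot 10 = - 20 i \sqrt{10}$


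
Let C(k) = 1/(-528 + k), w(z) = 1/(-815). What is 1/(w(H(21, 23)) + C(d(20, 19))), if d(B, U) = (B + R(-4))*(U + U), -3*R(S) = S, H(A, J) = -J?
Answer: 691120/1597 ≈ 432.76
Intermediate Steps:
w(z) = -1/815
R(S) = -S/3
d(B, U) = 2*U*(4/3 + B) (d(B, U) = (B - 1/3*(-4))*(U + U) = (B + 4/3)*(2*U) = (4/3 + B)*(2*U) = 2*U*(4/3 + B))
1/(w(H(21, 23)) + C(d(20, 19))) = 1/(-1/815 + 1/(-528 + (2/3)*19*(4 + 3*20))) = 1/(-1/815 + 1/(-528 + (2/3)*19*(4 + 60))) = 1/(-1/815 + 1/(-528 + (2/3)*19*64)) = 1/(-1/815 + 1/(-528 + 2432/3)) = 1/(-1/815 + 1/(848/3)) = 1/(-1/815 + 3/848) = 1/(1597/691120) = 691120/1597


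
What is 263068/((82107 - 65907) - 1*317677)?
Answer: -263068/301477 ≈ -0.87260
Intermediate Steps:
263068/((82107 - 65907) - 1*317677) = 263068/(16200 - 317677) = 263068/(-301477) = 263068*(-1/301477) = -263068/301477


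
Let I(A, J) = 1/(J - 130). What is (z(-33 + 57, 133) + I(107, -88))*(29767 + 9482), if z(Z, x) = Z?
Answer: 205311519/218 ≈ 9.4180e+5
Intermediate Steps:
I(A, J) = 1/(-130 + J)
(z(-33 + 57, 133) + I(107, -88))*(29767 + 9482) = ((-33 + 57) + 1/(-130 - 88))*(29767 + 9482) = (24 + 1/(-218))*39249 = (24 - 1/218)*39249 = (5231/218)*39249 = 205311519/218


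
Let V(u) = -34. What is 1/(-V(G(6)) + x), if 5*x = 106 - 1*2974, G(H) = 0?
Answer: -5/2698 ≈ -0.0018532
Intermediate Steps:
x = -2868/5 (x = (106 - 1*2974)/5 = (106 - 2974)/5 = (⅕)*(-2868) = -2868/5 ≈ -573.60)
1/(-V(G(6)) + x) = 1/(-1*(-34) - 2868/5) = 1/(34 - 2868/5) = 1/(-2698/5) = -5/2698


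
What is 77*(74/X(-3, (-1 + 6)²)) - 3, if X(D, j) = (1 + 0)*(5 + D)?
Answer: 2846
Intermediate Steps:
X(D, j) = 5 + D (X(D, j) = 1*(5 + D) = 5 + D)
77*(74/X(-3, (-1 + 6)²)) - 3 = 77*(74/(5 - 3)) - 3 = 77*(74/2) - 3 = 77*(74*(½)) - 3 = 77*37 - 3 = 2849 - 3 = 2846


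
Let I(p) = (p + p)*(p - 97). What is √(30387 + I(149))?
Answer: √45883 ≈ 214.20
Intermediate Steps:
I(p) = 2*p*(-97 + p) (I(p) = (2*p)*(-97 + p) = 2*p*(-97 + p))
√(30387 + I(149)) = √(30387 + 2*149*(-97 + 149)) = √(30387 + 2*149*52) = √(30387 + 15496) = √45883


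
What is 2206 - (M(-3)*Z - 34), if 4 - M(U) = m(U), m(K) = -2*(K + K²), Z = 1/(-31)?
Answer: 69456/31 ≈ 2240.5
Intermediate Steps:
Z = -1/31 ≈ -0.032258
m(K) = -2*K - 2*K²
M(U) = 4 + 2*U*(1 + U) (M(U) = 4 - (-2)*U*(1 + U) = 4 + 2*U*(1 + U))
2206 - (M(-3)*Z - 34) = 2206 - ((4 + 2*(-3)*(1 - 3))*(-1/31) - 34) = 2206 - ((4 + 2*(-3)*(-2))*(-1/31) - 34) = 2206 - ((4 + 12)*(-1/31) - 34) = 2206 - (16*(-1/31) - 34) = 2206 - (-16/31 - 34) = 2206 - 1*(-1070/31) = 2206 + 1070/31 = 69456/31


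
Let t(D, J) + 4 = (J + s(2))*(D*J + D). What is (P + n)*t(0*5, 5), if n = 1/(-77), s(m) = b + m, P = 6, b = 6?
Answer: -1844/77 ≈ -23.948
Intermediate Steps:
s(m) = 6 + m
t(D, J) = -4 + (8 + J)*(D + D*J) (t(D, J) = -4 + (J + (6 + 2))*(D*J + D) = -4 + (J + 8)*(D + D*J) = -4 + (8 + J)*(D + D*J))
n = -1/77 ≈ -0.012987
(P + n)*t(0*5, 5) = (6 - 1/77)*(-4 + 8*(0*5) + (0*5)*5² + 9*(0*5)*5) = 461*(-4 + 8*0 + 0*25 + 9*0*5)/77 = 461*(-4 + 0 + 0 + 0)/77 = (461/77)*(-4) = -1844/77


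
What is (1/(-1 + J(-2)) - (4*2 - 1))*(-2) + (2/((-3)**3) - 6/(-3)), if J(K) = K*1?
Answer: 448/27 ≈ 16.593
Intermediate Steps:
J(K) = K
(1/(-1 + J(-2)) - (4*2 - 1))*(-2) + (2/((-3)**3) - 6/(-3)) = (1/(-1 - 2) - (4*2 - 1))*(-2) + (2/((-3)**3) - 6/(-3)) = (1/(-3) - (8 - 1))*(-2) + (2/(-27) - 6*(-1/3)) = (-1/3 - 1*7)*(-2) + (2*(-1/27) + 2) = (-1/3 - 7)*(-2) + (-2/27 + 2) = -22/3*(-2) + 52/27 = 44/3 + 52/27 = 448/27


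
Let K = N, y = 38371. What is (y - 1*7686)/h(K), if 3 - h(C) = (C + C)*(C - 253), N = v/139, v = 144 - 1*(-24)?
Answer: 592864885/11817627 ≈ 50.168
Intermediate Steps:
v = 168 (v = 144 + 24 = 168)
N = 168/139 ≈ 1.2086
K = 168/139 ≈ 1.2086
h(C) = 3 - 2*C*(-253 + C) (h(C) = 3 - (C + C)*(C - 253) = 3 - 2*C*(-253 + C))
(y - 1*7686)/h(K) = (38371 - 1*7686)/(3 - 2*(168/139)² + 506*(168/139)) = (38371 - 7686)/(3 - 2*28224/19321 + 85008/139) = 30685/(3 - 56448/19321 + 85008/139) = 30685/(11817627/19321) = 30685*(19321/11817627) = 592864885/11817627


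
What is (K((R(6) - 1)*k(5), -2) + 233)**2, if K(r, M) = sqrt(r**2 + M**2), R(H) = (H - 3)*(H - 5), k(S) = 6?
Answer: 54437 + 932*sqrt(37) ≈ 60106.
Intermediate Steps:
R(H) = (-5 + H)*(-3 + H) (R(H) = (-3 + H)*(-5 + H) = (-5 + H)*(-3 + H))
K(r, M) = sqrt(M**2 + r**2)
(K((R(6) - 1)*k(5), -2) + 233)**2 = (sqrt((-2)**2 + (((15 + 6**2 - 8*6) - 1)*6)**2) + 233)**2 = (sqrt(4 + (((15 + 36 - 48) - 1)*6)**2) + 233)**2 = (sqrt(4 + ((3 - 1)*6)**2) + 233)**2 = (sqrt(4 + (2*6)**2) + 233)**2 = (sqrt(4 + 12**2) + 233)**2 = (sqrt(4 + 144) + 233)**2 = (sqrt(148) + 233)**2 = (2*sqrt(37) + 233)**2 = (233 + 2*sqrt(37))**2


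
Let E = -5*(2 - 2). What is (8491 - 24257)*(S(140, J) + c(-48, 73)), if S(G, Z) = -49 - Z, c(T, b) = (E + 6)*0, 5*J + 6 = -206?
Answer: 520278/5 ≈ 1.0406e+5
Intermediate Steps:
J = -212/5 (J = -6/5 + (⅕)*(-206) = -6/5 - 206/5 = -212/5 ≈ -42.400)
E = 0 (E = -5*0 = 0)
c(T, b) = 0 (c(T, b) = (0 + 6)*0 = 6*0 = 0)
(8491 - 24257)*(S(140, J) + c(-48, 73)) = (8491 - 24257)*((-49 - 1*(-212/5)) + 0) = -15766*((-49 + 212/5) + 0) = -15766*(-33/5 + 0) = -15766*(-33/5) = 520278/5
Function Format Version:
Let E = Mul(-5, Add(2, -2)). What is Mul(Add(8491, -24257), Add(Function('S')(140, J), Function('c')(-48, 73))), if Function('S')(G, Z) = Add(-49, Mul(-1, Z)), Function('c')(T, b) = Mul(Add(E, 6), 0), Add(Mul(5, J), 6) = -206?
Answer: Rational(520278, 5) ≈ 1.0406e+5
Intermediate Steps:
J = Rational(-212, 5) (J = Add(Rational(-6, 5), Mul(Rational(1, 5), -206)) = Add(Rational(-6, 5), Rational(-206, 5)) = Rational(-212, 5) ≈ -42.400)
E = 0 (E = Mul(-5, 0) = 0)
Function('c')(T, b) = 0 (Function('c')(T, b) = Mul(Add(0, 6), 0) = Mul(6, 0) = 0)
Mul(Add(8491, -24257), Add(Function('S')(140, J), Function('c')(-48, 73))) = Mul(Add(8491, -24257), Add(Add(-49, Mul(-1, Rational(-212, 5))), 0)) = Mul(-15766, Add(Add(-49, Rational(212, 5)), 0)) = Mul(-15766, Add(Rational(-33, 5), 0)) = Mul(-15766, Rational(-33, 5)) = Rational(520278, 5)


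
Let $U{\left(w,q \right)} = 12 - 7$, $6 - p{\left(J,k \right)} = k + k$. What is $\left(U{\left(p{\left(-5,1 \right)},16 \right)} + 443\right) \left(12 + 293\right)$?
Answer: $136640$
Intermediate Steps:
$p{\left(J,k \right)} = 6 - 2 k$ ($p{\left(J,k \right)} = 6 - \left(k + k\right) = 6 - 2 k$)
$U{\left(w,q \right)} = 5$
$\left(U{\left(p{\left(-5,1 \right)},16 \right)} + 443\right) \left(12 + 293\right) = \left(5 + 443\right) \left(12 + 293\right) = 448 \cdot 305 = 136640$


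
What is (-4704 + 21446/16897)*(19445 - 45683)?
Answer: 2084925057996/16897 ≈ 1.2339e+8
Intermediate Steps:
(-4704 + 21446/16897)*(19445 - 45683) = (-4704 + 21446*(1/16897))*(-26238) = (-4704 + 21446/16897)*(-26238) = -79462042/16897*(-26238) = 2084925057996/16897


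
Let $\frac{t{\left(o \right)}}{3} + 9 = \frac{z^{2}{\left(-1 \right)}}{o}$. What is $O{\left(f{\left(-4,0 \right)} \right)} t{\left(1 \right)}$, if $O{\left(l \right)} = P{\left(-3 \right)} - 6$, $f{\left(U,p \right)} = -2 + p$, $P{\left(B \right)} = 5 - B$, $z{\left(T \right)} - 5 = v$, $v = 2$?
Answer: $240$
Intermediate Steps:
$z{\left(T \right)} = 7$ ($z{\left(T \right)} = 5 + 2 = 7$)
$O{\left(l \right)} = 2$ ($O{\left(l \right)} = \left(5 - -3\right) - 6 = \left(5 + 3\right) - 6 = 8 - 6 = 2$)
$t{\left(o \right)} = -27 + \frac{147}{o}$ ($t{\left(o \right)} = -27 + 3 \frac{7^{2}}{o} = -27 + 3 \frac{49}{o} = -27 + \frac{147}{o}$)
$O{\left(f{\left(-4,0 \right)} \right)} t{\left(1 \right)} = 2 \left(-27 + \frac{147}{1}\right) = 2 \left(-27 + 147 \cdot 1\right) = 2 \left(-27 + 147\right) = 2 \cdot 120 = 240$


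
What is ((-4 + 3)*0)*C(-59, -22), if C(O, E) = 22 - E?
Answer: 0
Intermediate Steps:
((-4 + 3)*0)*C(-59, -22) = ((-4 + 3)*0)*(22 - 1*(-22)) = (-1*0)*(22 + 22) = 0*44 = 0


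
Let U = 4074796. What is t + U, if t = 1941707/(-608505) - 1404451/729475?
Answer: 361751120785948184/88777836975 ≈ 4.0748e+6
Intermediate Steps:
t = -454208433916/88777836975 (t = 1941707*(-1/608505) - 1404451*1/729475 = -1941707/608505 - 1404451/729475 = -454208433916/88777836975 ≈ -5.1162)
t + U = -454208433916/88777836975 + 4074796 = 361751120785948184/88777836975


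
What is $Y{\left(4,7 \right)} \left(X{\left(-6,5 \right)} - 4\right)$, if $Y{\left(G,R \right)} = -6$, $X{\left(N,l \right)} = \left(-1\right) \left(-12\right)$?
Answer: $-48$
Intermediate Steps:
$X{\left(N,l \right)} = 12$
$Y{\left(4,7 \right)} \left(X{\left(-6,5 \right)} - 4\right) = - 6 \left(12 - 4\right) = \left(-6\right) 8 = -48$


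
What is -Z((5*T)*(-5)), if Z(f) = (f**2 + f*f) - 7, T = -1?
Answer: -1243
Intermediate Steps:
Z(f) = -7 + 2*f**2 (Z(f) = (f**2 + f**2) - 7 = 2*f**2 - 7 = -7 + 2*f**2)
-Z((5*T)*(-5)) = -(-7 + 2*((5*(-1))*(-5))**2) = -(-7 + 2*(-5*(-5))**2) = -(-7 + 2*25**2) = -(-7 + 2*625) = -(-7 + 1250) = -1*1243 = -1243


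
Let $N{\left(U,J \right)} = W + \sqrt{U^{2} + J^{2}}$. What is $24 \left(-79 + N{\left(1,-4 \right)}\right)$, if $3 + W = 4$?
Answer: $-1872 + 24 \sqrt{17} \approx -1773.0$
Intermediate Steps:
$W = 1$ ($W = -3 + 4 = 1$)
$N{\left(U,J \right)} = 1 + \sqrt{J^{2} + U^{2}}$ ($N{\left(U,J \right)} = 1 + \sqrt{U^{2} + J^{2}} = 1 + \sqrt{J^{2} + U^{2}}$)
$24 \left(-79 + N{\left(1,-4 \right)}\right) = 24 \left(-79 + \left(1 + \sqrt{\left(-4\right)^{2} + 1^{2}}\right)\right) = 24 \left(-79 + \left(1 + \sqrt{16 + 1}\right)\right) = 24 \left(-79 + \left(1 + \sqrt{17}\right)\right) = 24 \left(-78 + \sqrt{17}\right) = -1872 + 24 \sqrt{17}$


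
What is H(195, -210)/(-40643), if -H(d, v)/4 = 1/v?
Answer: -2/4267515 ≈ -4.6866e-7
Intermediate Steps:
H(d, v) = -4/v
H(195, -210)/(-40643) = -4/(-210)/(-40643) = -4*(-1/210)*(-1/40643) = (2/105)*(-1/40643) = -2/4267515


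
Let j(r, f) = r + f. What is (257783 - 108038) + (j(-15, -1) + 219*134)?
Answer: 179075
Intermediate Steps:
j(r, f) = f + r
(257783 - 108038) + (j(-15, -1) + 219*134) = (257783 - 108038) + ((-1 - 15) + 219*134) = 149745 + (-16 + 29346) = 149745 + 29330 = 179075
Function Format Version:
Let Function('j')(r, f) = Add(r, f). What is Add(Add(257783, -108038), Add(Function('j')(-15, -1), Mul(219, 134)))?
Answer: 179075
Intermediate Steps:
Function('j')(r, f) = Add(f, r)
Add(Add(257783, -108038), Add(Function('j')(-15, -1), Mul(219, 134))) = Add(Add(257783, -108038), Add(Add(-1, -15), Mul(219, 134))) = Add(149745, Add(-16, 29346)) = Add(149745, 29330) = 179075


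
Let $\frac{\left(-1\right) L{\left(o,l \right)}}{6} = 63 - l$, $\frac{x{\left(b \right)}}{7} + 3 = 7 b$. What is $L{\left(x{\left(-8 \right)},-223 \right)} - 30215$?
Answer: $-31931$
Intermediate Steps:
$x{\left(b \right)} = -21 + 49 b$ ($x{\left(b \right)} = -21 + 7 \cdot 7 b = -21 + 49 b$)
$L{\left(o,l \right)} = -378 + 6 l$ ($L{\left(o,l \right)} = - 6 \left(63 - l\right) = -378 + 6 l$)
$L{\left(x{\left(-8 \right)},-223 \right)} - 30215 = \left(-378 + 6 \left(-223\right)\right) - 30215 = \left(-378 - 1338\right) - 30215 = -1716 - 30215 = -31931$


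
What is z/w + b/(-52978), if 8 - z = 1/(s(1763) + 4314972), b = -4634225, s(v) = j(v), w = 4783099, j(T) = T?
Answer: 95684564061398748787/1093856413514586170 ≈ 87.474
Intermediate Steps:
s(v) = v
z = 34533879/4316735 (z = 8 - 1/(1763 + 4314972) = 8 - 1/4316735 = 34533879/4316735 ≈ 8.0000)
z/w + b/(-52978) = (34533879/4316735)/4783099 - 4634225/(-52978) = (34533879/4316735)*(1/4783099) - 4634225*(-1/52978) = 34533879/20647370861765 + 4634225/52978 = 95684564061398748787/1093856413514586170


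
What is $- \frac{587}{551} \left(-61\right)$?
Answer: $\frac{35807}{551} \approx 64.985$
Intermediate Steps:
$- \frac{587}{551} \left(-61\right) = \left(-587\right) \frac{1}{551} \left(-61\right) = \left(- \frac{587}{551}\right) \left(-61\right) = \frac{35807}{551}$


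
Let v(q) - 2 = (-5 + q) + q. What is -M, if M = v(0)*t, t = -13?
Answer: -39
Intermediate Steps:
v(q) = -3 + 2*q (v(q) = 2 + ((-5 + q) + q) = 2 + (-5 + 2*q) = -3 + 2*q)
M = 39 (M = (-3 + 2*0)*(-13) = (-3 + 0)*(-13) = -3*(-13) = 39)
-M = -1*39 = -39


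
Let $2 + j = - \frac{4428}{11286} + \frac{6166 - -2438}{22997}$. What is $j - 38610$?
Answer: $- \frac{185583761794}{4806373} \approx -38612.0$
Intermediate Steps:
$j = - \frac{9700264}{4806373}$ ($j = -2 - \left(\frac{82}{209} - \frac{6166 - -2438}{22997}\right) = -2 - \left(\frac{82}{209} - \left(6166 + 2438\right) \frac{1}{22997}\right) = -2 + \left(- \frac{82}{209} + 8604 \cdot \frac{1}{22997}\right) = -2 + \left(- \frac{82}{209} + \frac{8604}{22997}\right) = -2 - \frac{87518}{4806373} = - \frac{9700264}{4806373} \approx -2.0182$)
$j - 38610 = - \frac{9700264}{4806373} - 38610 = - \frac{185583761794}{4806373}$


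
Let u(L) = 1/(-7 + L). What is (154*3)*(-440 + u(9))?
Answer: -203049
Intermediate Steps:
(154*3)*(-440 + u(9)) = (154*3)*(-440 + 1/(-7 + 9)) = 462*(-440 + 1/2) = 462*(-440 + ½) = 462*(-879/2) = -203049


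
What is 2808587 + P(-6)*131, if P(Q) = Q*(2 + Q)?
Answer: 2811731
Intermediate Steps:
2808587 + P(-6)*131 = 2808587 - 6*(2 - 6)*131 = 2808587 - 6*(-4)*131 = 2808587 + 24*131 = 2808587 + 3144 = 2811731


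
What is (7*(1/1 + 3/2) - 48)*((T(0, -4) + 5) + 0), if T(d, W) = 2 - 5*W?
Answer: -1647/2 ≈ -823.50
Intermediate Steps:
(7*(1/1 + 3/2) - 48)*((T(0, -4) + 5) + 0) = (7*(1/1 + 3/2) - 48)*(((2 - 5*(-4)) + 5) + 0) = (7*(1*1 + 3*(½)) - 48)*(((2 + 20) + 5) + 0) = (7*(1 + 3/2) - 48)*((22 + 5) + 0) = (7*(5/2) - 48)*(27 + 0) = (35/2 - 48)*27 = -61/2*27 = -1647/2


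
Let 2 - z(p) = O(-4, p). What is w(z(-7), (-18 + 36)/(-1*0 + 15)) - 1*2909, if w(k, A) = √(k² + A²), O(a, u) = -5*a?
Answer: -2909 + 6*√226/5 ≈ -2891.0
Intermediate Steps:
z(p) = -18 (z(p) = 2 - (-5)*(-4) = 2 - 1*20 = 2 - 20 = -18)
w(k, A) = √(A² + k²)
w(z(-7), (-18 + 36)/(-1*0 + 15)) - 1*2909 = √(((-18 + 36)/(-1*0 + 15))² + (-18)²) - 1*2909 = √((18/(0 + 15))² + 324) - 2909 = √((18/15)² + 324) - 2909 = √((18*(1/15))² + 324) - 2909 = √((6/5)² + 324) - 2909 = √(36/25 + 324) - 2909 = √(8136/25) - 2909 = 6*√226/5 - 2909 = -2909 + 6*√226/5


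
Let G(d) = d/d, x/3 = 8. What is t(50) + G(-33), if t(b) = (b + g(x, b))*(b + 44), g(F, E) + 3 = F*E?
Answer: 117219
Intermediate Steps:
x = 24 (x = 3*8 = 24)
g(F, E) = -3 + E*F (g(F, E) = -3 + F*E = -3 + E*F)
G(d) = 1
t(b) = (-3 + 25*b)*(44 + b) (t(b) = (b + (-3 + b*24))*(b + 44) = (b + (-3 + 24*b))*(44 + b) = (-3 + 25*b)*(44 + b))
t(50) + G(-33) = (-132 + 25*50**2 + 1097*50) + 1 = (-132 + 25*2500 + 54850) + 1 = (-132 + 62500 + 54850) + 1 = 117218 + 1 = 117219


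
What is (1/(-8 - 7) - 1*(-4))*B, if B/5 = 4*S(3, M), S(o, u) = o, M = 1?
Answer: 236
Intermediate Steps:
B = 60 (B = 5*(4*3) = 5*12 = 60)
(1/(-8 - 7) - 1*(-4))*B = (1/(-8 - 7) - 1*(-4))*60 = (1/(-15) + 4)*60 = (-1/15 + 4)*60 = (59/15)*60 = 236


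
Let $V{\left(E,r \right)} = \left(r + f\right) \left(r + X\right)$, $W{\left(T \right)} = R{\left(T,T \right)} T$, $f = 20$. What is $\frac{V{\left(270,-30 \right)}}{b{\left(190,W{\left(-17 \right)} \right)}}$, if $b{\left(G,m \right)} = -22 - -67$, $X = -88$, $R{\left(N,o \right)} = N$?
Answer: $\frac{236}{9} \approx 26.222$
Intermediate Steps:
$W{\left(T \right)} = T^{2}$ ($W{\left(T \right)} = T T = T^{2}$)
$b{\left(G,m \right)} = 45$ ($b{\left(G,m \right)} = -22 + 67 = 45$)
$V{\left(E,r \right)} = \left(-88 + r\right) \left(20 + r\right)$ ($V{\left(E,r \right)} = \left(r + 20\right) \left(r - 88\right) = \left(20 + r\right) \left(-88 + r\right) = \left(-88 + r\right) \left(20 + r\right)$)
$\frac{V{\left(270,-30 \right)}}{b{\left(190,W{\left(-17 \right)} \right)}} = \frac{-1760 + \left(-30\right)^{2} - -2040}{45} = \left(-1760 + 900 + 2040\right) \frac{1}{45} = 1180 \cdot \frac{1}{45} = \frac{236}{9}$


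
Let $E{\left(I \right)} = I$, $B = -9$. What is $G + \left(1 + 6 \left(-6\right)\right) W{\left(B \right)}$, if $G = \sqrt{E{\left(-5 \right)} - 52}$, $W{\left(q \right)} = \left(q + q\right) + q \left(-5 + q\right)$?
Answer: $-3780 + i \sqrt{57} \approx -3780.0 + 7.5498 i$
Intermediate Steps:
$W{\left(q \right)} = 2 q + q \left(-5 + q\right)$
$G = i \sqrt{57}$ ($G = \sqrt{-5 - 52} = \sqrt{-57} = i \sqrt{57} \approx 7.5498 i$)
$G + \left(1 + 6 \left(-6\right)\right) W{\left(B \right)} = i \sqrt{57} + \left(1 + 6 \left(-6\right)\right) \left(- 9 \left(-3 - 9\right)\right) = i \sqrt{57} + \left(1 - 36\right) \left(\left(-9\right) \left(-12\right)\right) = i \sqrt{57} - 3780 = -3780 + i \sqrt{57}$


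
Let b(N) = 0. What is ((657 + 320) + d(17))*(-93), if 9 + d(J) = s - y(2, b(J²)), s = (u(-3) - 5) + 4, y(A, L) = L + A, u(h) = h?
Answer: -89466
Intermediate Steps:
y(A, L) = A + L
s = -4 (s = (-3 - 5) + 4 = -8 + 4 = -4)
d(J) = -15 (d(J) = -9 + (-4 - (2 + 0)) = -9 + (-4 - 1*2) = -9 + (-4 - 2) = -9 - 6 = -15)
((657 + 320) + d(17))*(-93) = ((657 + 320) - 15)*(-93) = (977 - 15)*(-93) = 962*(-93) = -89466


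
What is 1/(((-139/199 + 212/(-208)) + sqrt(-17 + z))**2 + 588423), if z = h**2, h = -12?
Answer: 3416993254789539568/2011081453492572388901575 + 19945354755456*sqrt(127)/2011081453492572388901575 ≈ 1.6992e-6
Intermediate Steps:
z = 144 (z = (-12)**2 = 144)
1/(((-139/199 + 212/(-208)) + sqrt(-17 + z))**2 + 588423) = 1/(((-139/199 + 212/(-208)) + sqrt(-17 + 144))**2 + 588423) = 1/(((-139*1/199 + 212*(-1/208)) + sqrt(127))**2 + 588423) = 1/(((-139/199 - 53/52) + sqrt(127))**2 + 588423) = 1/((-17775/10348 + sqrt(127))**2 + 588423) = 1/(588423 + (-17775/10348 + sqrt(127))**2)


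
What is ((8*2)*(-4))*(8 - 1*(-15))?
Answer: -1472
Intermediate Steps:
((8*2)*(-4))*(8 - 1*(-15)) = (16*(-4))*(8 + 15) = -64*23 = -1472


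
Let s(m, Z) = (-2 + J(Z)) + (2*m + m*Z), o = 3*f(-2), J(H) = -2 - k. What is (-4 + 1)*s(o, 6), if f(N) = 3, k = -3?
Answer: -213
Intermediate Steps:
J(H) = 1 (J(H) = -2 - 1*(-3) = -2 + 3 = 1)
o = 9 (o = 3*3 = 9)
s(m, Z) = -1 + 2*m + Z*m (s(m, Z) = (-2 + 1) + (2*m + m*Z) = -1 + (2*m + Z*m) = -1 + 2*m + Z*m)
(-4 + 1)*s(o, 6) = (-4 + 1)*(-1 + 2*9 + 6*9) = -3*(-1 + 18 + 54) = -3*71 = -213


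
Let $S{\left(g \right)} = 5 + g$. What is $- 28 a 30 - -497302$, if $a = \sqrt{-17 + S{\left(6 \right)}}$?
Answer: $497302 - 840 i \sqrt{6} \approx 4.973 \cdot 10^{5} - 2057.6 i$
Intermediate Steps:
$a = i \sqrt{6}$ ($a = \sqrt{-17 + \left(5 + 6\right)} = \sqrt{-17 + 11} = \sqrt{-6} = i \sqrt{6} \approx 2.4495 i$)
$- 28 a 30 - -497302 = - 28 i \sqrt{6} \cdot 30 - -497302 = - 28 i \sqrt{6} \cdot 30 + 497302 = - 840 i \sqrt{6} + 497302 = 497302 - 840 i \sqrt{6}$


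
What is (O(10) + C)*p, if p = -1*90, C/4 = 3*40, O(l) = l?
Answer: -44100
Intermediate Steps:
C = 480 (C = 4*(3*40) = 4*120 = 480)
p = -90
(O(10) + C)*p = (10 + 480)*(-90) = 490*(-90) = -44100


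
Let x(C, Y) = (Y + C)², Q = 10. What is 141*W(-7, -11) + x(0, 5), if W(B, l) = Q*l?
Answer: -15485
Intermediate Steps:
x(C, Y) = (C + Y)²
W(B, l) = 10*l
141*W(-7, -11) + x(0, 5) = 141*(10*(-11)) + (0 + 5)² = 141*(-110) + 5² = -15510 + 25 = -15485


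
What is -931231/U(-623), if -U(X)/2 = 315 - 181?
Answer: 931231/268 ≈ 3474.7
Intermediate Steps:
U(X) = -268 (U(X) = -2*(315 - 181) = -2*134 = -268)
-931231/U(-623) = -931231/(-268) = -931231*(-1/268) = 931231/268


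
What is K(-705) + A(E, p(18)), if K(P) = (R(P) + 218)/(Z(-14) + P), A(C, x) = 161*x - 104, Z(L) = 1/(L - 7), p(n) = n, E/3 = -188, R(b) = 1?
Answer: 41363365/14806 ≈ 2793.7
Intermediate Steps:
E = -564 (E = 3*(-188) = -564)
Z(L) = 1/(-7 + L)
A(C, x) = -104 + 161*x
K(P) = 219/(-1/21 + P) (K(P) = (1 + 218)/(1/(-7 - 14) + P) = 219/(1/(-21) + P) = 219/(-1/21 + P))
K(-705) + A(E, p(18)) = 4599/(-1 + 21*(-705)) + (-104 + 161*18) = 4599/(-1 - 14805) + (-104 + 2898) = 4599/(-14806) + 2794 = 4599*(-1/14806) + 2794 = -4599/14806 + 2794 = 41363365/14806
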